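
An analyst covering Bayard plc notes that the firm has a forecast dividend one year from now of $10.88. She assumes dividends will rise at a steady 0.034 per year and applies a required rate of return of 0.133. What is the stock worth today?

Gordon growth model: P₀ = D₁/(r − g), with D₁ = 10.88 given directly.
P₀ = 10.8800 / (0.133 − 0.034) = 10.8800 / 0.099 = 109.8990

$109.90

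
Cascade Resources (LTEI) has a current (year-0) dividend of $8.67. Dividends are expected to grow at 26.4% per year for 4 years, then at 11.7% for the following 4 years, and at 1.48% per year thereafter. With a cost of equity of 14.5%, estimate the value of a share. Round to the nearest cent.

Three-stage DDM. Project D₁…D_8; terminal Gordon value at t=8 with g = 0.0148; discount at r = 0.145.
D_1 = 10.9589
D_2 = 13.8520
D_3 = 17.5090
D_4 = 22.1313
D_5 = 24.7207
D_6 = 27.6130
D_7 = 30.8437
D_8 = 34.4524
TV_8 = 34.9623/(0.145−0.0148) = 268.5280
P₀ = Σ Dₜ/(1+r)ᵗ + TV_8/(1+r)^8 = 184.0049

$184.00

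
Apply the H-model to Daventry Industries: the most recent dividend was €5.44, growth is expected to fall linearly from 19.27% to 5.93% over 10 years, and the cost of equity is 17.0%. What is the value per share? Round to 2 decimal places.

H-model: P₀ = D₀[(1+g_L) + H(g_S−g_L)]/(r−g_L), with H = 10/2 = 5.
P₀ = 5.44 × [(1+0.0593) + 5×(0.1927−0.0593)] / (0.17−0.0593)
   = 5.44 × 1.7263 / 0.1107 = 84.8335

€84.83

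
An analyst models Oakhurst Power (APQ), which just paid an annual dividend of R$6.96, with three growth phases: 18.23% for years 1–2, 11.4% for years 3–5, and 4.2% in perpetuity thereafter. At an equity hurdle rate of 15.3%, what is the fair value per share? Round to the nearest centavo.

Three-stage DDM. Project D₁…D_5; terminal Gordon value at t=5 with g = 0.042; discount at r = 0.153.
D_1 = 8.2288
D_2 = 9.7289
D_3 = 10.8380
D_4 = 12.0736
D_5 = 13.4499
TV_5 = 14.0148/(0.153−0.042) = 126.2598
P₀ = Σ Dₜ/(1+r)ᵗ + TV_5/(1+r)^5 = 96.9188

R$96.92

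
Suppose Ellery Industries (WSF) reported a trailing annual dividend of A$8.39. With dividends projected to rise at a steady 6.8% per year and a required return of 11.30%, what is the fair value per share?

A$199.12

Gordon growth model: P₀ = D₁/(r − g). D₁ = 8.39 × (1 + 0.068) = 8.9605.
P₀ = 8.9605 / (0.113 − 0.068) = 8.9605 / 0.045 = 199.1227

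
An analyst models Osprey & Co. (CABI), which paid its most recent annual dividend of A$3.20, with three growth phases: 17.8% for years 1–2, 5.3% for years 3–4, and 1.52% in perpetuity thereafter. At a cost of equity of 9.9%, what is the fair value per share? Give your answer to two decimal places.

Three-stage DDM. Project D₁…D_4; terminal Gordon value at t=4 with g = 0.0152; discount at r = 0.099.
D_1 = 3.7696
D_2 = 4.4406
D_3 = 4.6759
D_4 = 4.9238
TV_4 = 4.9986/(0.099−0.0152) = 59.6492
P₀ = Σ Dₜ/(1+r)ᵗ + TV_4/(1+r)^4 = 54.8943

A$54.89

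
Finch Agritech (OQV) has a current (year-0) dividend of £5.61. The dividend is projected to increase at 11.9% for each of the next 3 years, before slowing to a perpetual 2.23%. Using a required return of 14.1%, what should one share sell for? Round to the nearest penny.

Two-stage DDM. Project D₁…D_3 at 0.119, terminal growth 0.0223, discount at r = 0.141.
D_1 = 6.2776
D_2 = 7.0246
D_3 = 7.8606
Terminal value at t=3: TV = D_4/(r−g) = 8.0358/(0.141−0.0223) = 67.6988
P₀ = 6.2776/(1+0.141)^1 + 7.0246/(1+0.141)^2 + 7.8606/(1+0.141)^3 + 67.6988/(1+0.141)^3 = 61.7640

£61.76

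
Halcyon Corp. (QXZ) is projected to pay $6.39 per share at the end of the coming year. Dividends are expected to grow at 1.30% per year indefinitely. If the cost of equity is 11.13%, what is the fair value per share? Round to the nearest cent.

Gordon growth model: P₀ = D₁/(r − g), with D₁ = 6.39 given directly.
P₀ = 6.3900 / (0.1113 − 0.013) = 6.3900 / 0.0983 = 65.0051

$65.01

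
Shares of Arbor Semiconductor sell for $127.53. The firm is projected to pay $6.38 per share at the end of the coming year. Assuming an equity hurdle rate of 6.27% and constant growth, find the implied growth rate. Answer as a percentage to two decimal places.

From P₀ = D₁/(r − g), the implied growth is g = r − D₁/P₀.
g = 0.0627 − 6.38/127.53 = 0.0627 − 0.05003 = 0.01267

1.27%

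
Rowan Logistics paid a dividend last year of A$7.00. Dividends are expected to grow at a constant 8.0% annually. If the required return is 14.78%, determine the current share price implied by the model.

Gordon growth model: P₀ = D₁/(r − g). D₁ = 7.00 × (1 + 0.08) = 7.5600.
P₀ = 7.5600 / (0.1478 − 0.08) = 7.5600 / 0.0678 = 111.5044

A$111.50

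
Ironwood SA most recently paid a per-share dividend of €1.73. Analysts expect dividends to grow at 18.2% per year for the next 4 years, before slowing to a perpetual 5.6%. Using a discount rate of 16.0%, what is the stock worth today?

€26.19

Two-stage DDM. Project D₁…D_4 at 0.182, terminal growth 0.056, discount at r = 0.16.
D_1 = 2.0449
D_2 = 2.4170
D_3 = 2.8569
D_4 = 3.3769
Terminal value at t=4: TV = D_5/(r−g) = 3.5660/(0.16−0.056) = 34.2884
P₀ = 2.0449/(1+0.16)^1 + 2.4170/(1+0.16)^2 + 2.8569/(1+0.16)^3 + 3.3769/(1+0.16)^4 + 34.2884/(1+0.16)^4 = 26.1915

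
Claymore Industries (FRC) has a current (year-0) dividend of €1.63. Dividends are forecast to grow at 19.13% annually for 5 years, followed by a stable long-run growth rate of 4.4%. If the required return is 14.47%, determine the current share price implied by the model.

€29.83

Two-stage DDM. Project D₁…D_5 at 0.1913, terminal growth 0.044, discount at r = 0.1447.
D_1 = 1.9418
D_2 = 2.3133
D_3 = 2.7558
D_4 = 3.2830
D_5 = 3.9110
Terminal value at t=5: TV = D_6/(r−g) = 4.0831/(0.1447−0.044) = 40.5475
P₀ = 1.9418/(1+0.1447)^1 + 2.3133/(1+0.1447)^2 + 2.7558/(1+0.1447)^3 + 3.2830/(1+0.1447)^4 + 3.9110/(1+0.1447)^5 + 40.5475/(1+0.1447)^5 = 29.8314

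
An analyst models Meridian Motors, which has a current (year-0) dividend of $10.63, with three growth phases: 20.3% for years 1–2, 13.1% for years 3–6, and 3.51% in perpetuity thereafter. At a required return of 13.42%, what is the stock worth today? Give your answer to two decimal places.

Three-stage DDM. Project D₁…D_6; terminal Gordon value at t=6 with g = 0.0351; discount at r = 0.1342.
D_1 = 12.7879
D_2 = 15.3838
D_3 = 17.3991
D_4 = 19.6784
D_5 = 22.2563
D_6 = 25.1718
TV_6 = 26.0554/(0.1342−0.0351) = 262.9200
P₀ = Σ Dₜ/(1+r)ᵗ + TV_6/(1+r)^6 = 194.2374

$194.24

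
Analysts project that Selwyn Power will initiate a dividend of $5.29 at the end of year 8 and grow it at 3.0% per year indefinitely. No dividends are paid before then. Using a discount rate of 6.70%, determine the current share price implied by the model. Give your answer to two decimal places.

Deferred-dividend DDM. At t=7 the remaining stream is a growing perpetuity with first payment D_8 = 5.29.
V_7 = D_8/(r−g) = 5.29/(0.067−0.03) = 142.9730
P₀ = V_7/(1+r)^7 = 142.9730/(1+0.067)^7 = 90.8036

$90.80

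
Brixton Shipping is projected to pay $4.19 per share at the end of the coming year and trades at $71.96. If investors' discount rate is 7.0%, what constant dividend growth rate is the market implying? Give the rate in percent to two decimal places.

1.18%

From P₀ = D₁/(r − g), the implied growth is g = r − D₁/P₀.
g = 0.07 − 4.19/71.96 = 0.07 − 0.05823 = 0.01177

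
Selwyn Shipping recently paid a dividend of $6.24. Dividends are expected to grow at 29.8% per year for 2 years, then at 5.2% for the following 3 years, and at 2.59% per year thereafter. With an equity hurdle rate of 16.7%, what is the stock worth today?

$74.66

Three-stage DDM. Project D₁…D_5; terminal Gordon value at t=5 with g = 0.0259; discount at r = 0.167.
D_1 = 8.0995
D_2 = 10.5132
D_3 = 11.0599
D_4 = 11.6350
D_5 = 12.2400
TV_5 = 12.5570/(0.167−0.0259) = 88.9937
P₀ = Σ Dₜ/(1+r)ᵗ + TV_5/(1+r)^5 = 74.6623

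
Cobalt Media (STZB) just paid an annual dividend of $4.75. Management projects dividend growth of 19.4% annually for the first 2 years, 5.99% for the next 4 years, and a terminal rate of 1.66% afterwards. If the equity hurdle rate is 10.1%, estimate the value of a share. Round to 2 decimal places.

Three-stage DDM. Project D₁…D_6; terminal Gordon value at t=6 with g = 0.0166; discount at r = 0.101.
D_1 = 5.6715
D_2 = 6.7718
D_3 = 7.1774
D_4 = 7.6073
D_5 = 8.0630
D_6 = 8.5460
TV_6 = 8.6878/(0.101−0.0166) = 102.9365
P₀ = Σ Dₜ/(1+r)ᵗ + TV_6/(1+r)^6 = 88.8630

$88.86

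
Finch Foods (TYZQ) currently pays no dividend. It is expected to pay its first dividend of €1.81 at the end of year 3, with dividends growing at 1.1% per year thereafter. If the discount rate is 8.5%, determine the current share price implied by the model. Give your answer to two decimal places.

Deferred-dividend DDM. At t=2 the remaining stream is a growing perpetuity with first payment D_3 = 1.81.
V_2 = D_3/(r−g) = 1.81/(0.085−0.011) = 24.4595
P₀ = V_2/(1+r)^2 = 24.4595/(1+0.085)^2 = 20.7772

€20.78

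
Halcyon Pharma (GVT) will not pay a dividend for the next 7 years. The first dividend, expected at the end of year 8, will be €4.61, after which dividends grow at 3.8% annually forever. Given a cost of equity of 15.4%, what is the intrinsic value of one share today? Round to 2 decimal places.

Deferred-dividend DDM. At t=7 the remaining stream is a growing perpetuity with first payment D_8 = 4.61.
V_7 = D_8/(r−g) = 4.61/(0.154−0.038) = 39.7414
P₀ = V_7/(1+r)^7 = 39.7414/(1+0.154)^7 = 14.5815

€14.58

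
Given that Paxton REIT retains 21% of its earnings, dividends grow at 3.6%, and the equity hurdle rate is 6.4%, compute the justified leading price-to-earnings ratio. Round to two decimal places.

Payout ratio b = 1 − 0.21 = 0.79.
Justified leading P/E = b/(r−g) = 0.79/(0.064−0.036) = 28.2143

28.21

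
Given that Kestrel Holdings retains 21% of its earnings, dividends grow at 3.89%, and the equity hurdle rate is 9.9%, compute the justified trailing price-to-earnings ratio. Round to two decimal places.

13.66

Payout ratio b = 1 − 0.21 = 0.79.
Justified trailing P/E = b(1+g)/(r−g) = 0.79×(1+0.0389)/(0.099−0.0389) = 13.6561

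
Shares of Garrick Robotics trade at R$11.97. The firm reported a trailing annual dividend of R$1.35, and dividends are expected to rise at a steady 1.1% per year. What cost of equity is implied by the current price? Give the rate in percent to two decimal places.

12.50%

Rearranging the constant-growth DDM: r = D₁/P₀ + g.
D₁ = 1.35 × (1 + 0.011) = 1.3648.
r = 1.3648 / 11.97 + 0.011 = 0.11402 + 0.011 = 0.12502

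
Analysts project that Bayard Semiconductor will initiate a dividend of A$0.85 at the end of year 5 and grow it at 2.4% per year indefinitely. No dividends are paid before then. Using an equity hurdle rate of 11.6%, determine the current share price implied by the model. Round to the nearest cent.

A$5.96

Deferred-dividend DDM. At t=4 the remaining stream is a growing perpetuity with first payment D_5 = 0.85.
V_4 = D_5/(r−g) = 0.85/(0.116−0.024) = 9.2391
P₀ = V_4/(1+r)^4 = 9.2391/(1+0.116)^4 = 5.9563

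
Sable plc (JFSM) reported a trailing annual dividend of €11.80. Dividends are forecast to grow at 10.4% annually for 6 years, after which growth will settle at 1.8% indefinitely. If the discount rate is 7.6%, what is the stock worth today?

Two-stage DDM. Project D₁…D_6 at 0.104, terminal growth 0.018, discount at r = 0.076.
D_1 = 13.0272
D_2 = 14.3820
D_3 = 15.8778
D_4 = 17.5290
D_5 = 19.3521
D_6 = 21.3647
Terminal value at t=6: TV = D_7/(r−g) = 21.7492/(0.076−0.018) = 374.9870
P₀ = 13.0272/(1+0.076)^1 + 14.3820/(1+0.076)^2 + 15.8778/(1+0.076)^3 + 17.5290/(1+0.076)^4 + 19.3521/(1+0.076)^5 + 21.3647/(1+0.076)^6 + 374.9870/(1+0.076)^6 = 319.1608

€319.16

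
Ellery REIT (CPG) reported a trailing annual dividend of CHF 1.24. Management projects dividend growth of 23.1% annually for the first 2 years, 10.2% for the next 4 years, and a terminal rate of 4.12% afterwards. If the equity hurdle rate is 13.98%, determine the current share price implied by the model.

CHF 21.45

Three-stage DDM. Project D₁…D_6; terminal Gordon value at t=6 with g = 0.0412; discount at r = 0.1398.
D_1 = 1.5264
D_2 = 1.8790
D_3 = 2.0707
D_4 = 2.2819
D_5 = 2.5147
D_6 = 2.7712
TV_6 = 2.8853/(0.1398−0.0412) = 29.2632
P₀ = Σ Dₜ/(1+r)ᵗ + TV_6/(1+r)^6 = 21.4530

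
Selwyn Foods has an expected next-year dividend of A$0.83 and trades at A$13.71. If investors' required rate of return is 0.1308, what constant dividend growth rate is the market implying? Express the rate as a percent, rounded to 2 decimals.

7.03%

From P₀ = D₁/(r − g), the implied growth is g = r − D₁/P₀.
g = 0.1308 − 0.83/13.71 = 0.1308 − 0.06054 = 0.07026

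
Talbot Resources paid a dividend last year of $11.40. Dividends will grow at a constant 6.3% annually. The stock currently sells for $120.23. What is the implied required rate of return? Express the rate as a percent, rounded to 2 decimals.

Rearranging the constant-growth DDM: r = D₁/P₀ + g.
D₁ = 11.40 × (1 + 0.063) = 12.1182.
r = 12.1182 / 120.23 + 0.063 = 0.10079 + 0.063 = 0.16379

16.38%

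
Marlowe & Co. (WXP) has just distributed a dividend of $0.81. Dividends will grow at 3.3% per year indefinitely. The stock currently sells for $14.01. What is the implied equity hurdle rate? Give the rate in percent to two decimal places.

9.27%

Rearranging the constant-growth DDM: r = D₁/P₀ + g.
D₁ = 0.81 × (1 + 0.033) = 0.8367.
r = 0.8367 / 14.01 + 0.033 = 0.05972 + 0.033 = 0.09272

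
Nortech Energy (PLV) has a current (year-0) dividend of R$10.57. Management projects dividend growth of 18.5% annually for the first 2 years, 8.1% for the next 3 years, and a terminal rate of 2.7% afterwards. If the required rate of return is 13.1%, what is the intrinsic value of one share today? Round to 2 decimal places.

R$154.55

Three-stage DDM. Project D₁…D_5; terminal Gordon value at t=5 with g = 0.027; discount at r = 0.131.
D_1 = 12.5255
D_2 = 14.8427
D_3 = 16.0449
D_4 = 17.3446
D_5 = 18.7495
TV_5 = 19.2557/(0.131−0.027) = 185.1509
P₀ = Σ Dₜ/(1+r)ᵗ + TV_5/(1+r)^5 = 154.5493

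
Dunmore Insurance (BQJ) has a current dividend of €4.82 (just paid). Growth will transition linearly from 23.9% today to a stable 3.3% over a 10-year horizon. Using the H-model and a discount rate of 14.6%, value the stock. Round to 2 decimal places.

€88.00

H-model: P₀ = D₀[(1+g_L) + H(g_S−g_L)]/(r−g_L), with H = 10/2 = 5.
P₀ = 4.82 × [(1+0.033) + 5×(0.239−0.033)] / (0.146−0.033)
   = 4.82 × 2.0630 / 0.113 = 87.9970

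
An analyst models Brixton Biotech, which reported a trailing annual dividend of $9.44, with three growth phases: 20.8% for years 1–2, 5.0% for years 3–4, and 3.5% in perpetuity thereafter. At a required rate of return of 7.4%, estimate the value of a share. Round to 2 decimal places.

$348.58

Three-stage DDM. Project D₁…D_4; terminal Gordon value at t=4 with g = 0.035; discount at r = 0.074.
D_1 = 11.4035
D_2 = 13.7755
D_3 = 14.4642
D_4 = 15.1874
TV_4 = 15.7190/(0.074−0.035) = 403.0512
P₀ = Σ Dₜ/(1+r)ᵗ + TV_4/(1+r)^4 = 348.5814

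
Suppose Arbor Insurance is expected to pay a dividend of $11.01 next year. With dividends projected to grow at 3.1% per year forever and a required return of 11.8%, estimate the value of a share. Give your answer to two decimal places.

Gordon growth model: P₀ = D₁/(r − g), with D₁ = 11.01 given directly.
P₀ = 11.0100 / (0.118 − 0.031) = 11.0100 / 0.087 = 126.5517

$126.55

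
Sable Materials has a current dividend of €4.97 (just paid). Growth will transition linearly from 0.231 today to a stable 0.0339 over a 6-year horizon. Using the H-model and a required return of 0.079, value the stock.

€179.10

H-model: P₀ = D₀[(1+g_L) + H(g_S−g_L)]/(r−g_L), with H = 6/2 = 3.
P₀ = 4.97 × [(1+0.0339) + 3×(0.231−0.0339)] / (0.079−0.0339)
   = 4.97 × 1.6252 / 0.0451 = 179.0963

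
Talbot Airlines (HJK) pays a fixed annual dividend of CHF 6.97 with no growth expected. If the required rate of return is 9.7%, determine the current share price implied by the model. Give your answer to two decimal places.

CHF 71.86

Zero-growth DDM (perpetuity): P₀ = D/r = 6.97 / 0.097 = 71.8557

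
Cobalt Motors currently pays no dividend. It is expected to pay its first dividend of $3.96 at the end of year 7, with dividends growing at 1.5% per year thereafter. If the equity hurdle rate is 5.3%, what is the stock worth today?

Deferred-dividend DDM. At t=6 the remaining stream is a growing perpetuity with first payment D_7 = 3.96.
V_6 = D_7/(r−g) = 3.96/(0.053−0.015) = 104.2105
P₀ = V_6/(1+r)^6 = 104.2105/(1+0.053)^6 = 76.4436

$76.44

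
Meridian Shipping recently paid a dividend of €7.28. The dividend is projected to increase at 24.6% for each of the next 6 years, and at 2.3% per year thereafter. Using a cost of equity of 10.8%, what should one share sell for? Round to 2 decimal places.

€244.40

Two-stage DDM. Project D₁…D_6 at 0.246, terminal growth 0.023, discount at r = 0.108.
D_1 = 9.0709
D_2 = 11.3023
D_3 = 14.0827
D_4 = 17.5470
D_5 = 21.8636
D_6 = 27.2420
Terminal value at t=6: TV = D_7/(r−g) = 27.8686/(0.108−0.023) = 327.8660
P₀ = 9.0709/(1+0.108)^1 + 11.3023/(1+0.108)^2 + 14.0827/(1+0.108)^3 + 17.5470/(1+0.108)^4 + 21.8636/(1+0.108)^5 + 27.2420/(1+0.108)^6 + 327.8660/(1+0.108)^6 = 244.4018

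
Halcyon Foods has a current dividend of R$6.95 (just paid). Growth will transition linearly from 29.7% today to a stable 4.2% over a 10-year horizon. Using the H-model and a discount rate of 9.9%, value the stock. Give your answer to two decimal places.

R$282.51

H-model: P₀ = D₀[(1+g_L) + H(g_S−g_L)]/(r−g_L), with H = 10/2 = 5.
P₀ = 6.95 × [(1+0.042) + 5×(0.297−0.042)] / (0.099−0.042)
   = 6.95 × 2.3170 / 0.057 = 282.5114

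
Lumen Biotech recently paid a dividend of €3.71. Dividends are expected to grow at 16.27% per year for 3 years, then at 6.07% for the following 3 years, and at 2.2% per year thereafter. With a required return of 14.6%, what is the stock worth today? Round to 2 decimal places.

Three-stage DDM. Project D₁…D_6; terminal Gordon value at t=6 with g = 0.022; discount at r = 0.146.
D_1 = 4.3136
D_2 = 5.0154
D_3 = 5.8315
D_4 = 6.1854
D_5 = 6.5609
D_6 = 6.9591
TV_6 = 7.1122/(0.146−0.022) = 57.3567
P₀ = Σ Dₜ/(1+r)ᵗ + TV_6/(1+r)^6 = 46.7559

€46.76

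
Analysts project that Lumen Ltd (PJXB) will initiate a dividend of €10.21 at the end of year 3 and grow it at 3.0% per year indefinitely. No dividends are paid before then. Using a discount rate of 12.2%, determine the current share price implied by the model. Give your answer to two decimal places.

Deferred-dividend DDM. At t=2 the remaining stream is a growing perpetuity with first payment D_3 = 10.21.
V_2 = D_3/(r−g) = 10.21/(0.122−0.03) = 110.9783
P₀ = V_2/(1+r)^2 = 110.9783/(1+0.122)^2 = 88.1561

€88.16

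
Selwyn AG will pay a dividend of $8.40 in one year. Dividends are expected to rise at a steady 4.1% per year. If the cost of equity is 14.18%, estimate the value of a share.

$83.33

Gordon growth model: P₀ = D₁/(r − g), with D₁ = 8.40 given directly.
P₀ = 8.4000 / (0.1418 − 0.041) = 8.4000 / 0.1008 = 83.3333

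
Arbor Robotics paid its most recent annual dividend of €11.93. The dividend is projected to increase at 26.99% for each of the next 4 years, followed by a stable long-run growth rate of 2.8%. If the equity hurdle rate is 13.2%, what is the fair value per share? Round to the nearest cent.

€250.90

Two-stage DDM. Project D₁…D_4 at 0.2699, terminal growth 0.028, discount at r = 0.132.
D_1 = 15.1499
D_2 = 19.2389
D_3 = 24.4314
D_4 = 31.0255
Terminal value at t=4: TV = D_5/(r−g) = 31.8942/(0.132−0.028) = 306.6750
P₀ = 15.1499/(1+0.132)^1 + 19.2389/(1+0.132)^2 + 24.4314/(1+0.132)^3 + 31.0255/(1+0.132)^4 + 306.6750/(1+0.132)^4 = 250.8977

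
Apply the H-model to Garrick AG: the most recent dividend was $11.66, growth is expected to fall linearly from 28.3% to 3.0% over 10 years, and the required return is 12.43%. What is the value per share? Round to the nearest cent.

H-model: P₀ = D₀[(1+g_L) + H(g_S−g_L)]/(r−g_L), with H = 10/2 = 5.
P₀ = 11.66 × [(1+0.03) + 5×(0.283−0.03)] / (0.1243−0.03)
   = 11.66 × 2.2950 / 0.0943 = 283.7720

$283.77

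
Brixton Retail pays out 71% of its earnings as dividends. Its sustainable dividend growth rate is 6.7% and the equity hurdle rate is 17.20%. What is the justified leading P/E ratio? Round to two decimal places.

Justified leading P/E = b/(r−g) = 0.71/(0.172−0.067) = 6.7619

6.76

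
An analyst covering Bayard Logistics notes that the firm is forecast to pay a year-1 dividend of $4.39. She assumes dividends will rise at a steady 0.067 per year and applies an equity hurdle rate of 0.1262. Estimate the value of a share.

$74.16

Gordon growth model: P₀ = D₁/(r − g), with D₁ = 4.39 given directly.
P₀ = 4.3900 / (0.1262 − 0.067) = 4.3900 / 0.0592 = 74.1554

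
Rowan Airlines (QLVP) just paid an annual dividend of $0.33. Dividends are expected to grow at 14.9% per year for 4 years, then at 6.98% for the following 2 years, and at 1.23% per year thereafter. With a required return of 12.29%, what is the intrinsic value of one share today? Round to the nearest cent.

Three-stage DDM. Project D₁…D_6; terminal Gordon value at t=6 with g = 0.0123; discount at r = 0.1229.
D_1 = 0.3792
D_2 = 0.4357
D_3 = 0.5006
D_4 = 0.5752
D_5 = 0.6153
D_6 = 0.6583
TV_6 = 0.6664/(0.1229−0.0123) = 6.0249
P₀ = Σ Dₜ/(1+r)ᵗ + TV_6/(1+r)^6 = 5.0770

$5.08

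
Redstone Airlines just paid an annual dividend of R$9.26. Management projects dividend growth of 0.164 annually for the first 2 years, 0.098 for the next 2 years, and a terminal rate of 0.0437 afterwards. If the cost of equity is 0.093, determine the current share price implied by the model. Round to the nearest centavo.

R$265.88

Three-stage DDM. Project D₁…D_4; terminal Gordon value at t=4 with g = 0.0437; discount at r = 0.093.
D_1 = 10.7786
D_2 = 12.5463
D_3 = 13.7759
D_4 = 15.1259
TV_4 = 15.7869/(0.093−0.0437) = 320.2214
P₀ = Σ Dₜ/(1+r)ᵗ + TV_4/(1+r)^4 = 265.8848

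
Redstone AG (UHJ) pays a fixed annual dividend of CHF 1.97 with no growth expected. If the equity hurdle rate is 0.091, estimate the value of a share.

Zero-growth DDM (perpetuity): P₀ = D/r = 1.97 / 0.091 = 21.6484

CHF 21.65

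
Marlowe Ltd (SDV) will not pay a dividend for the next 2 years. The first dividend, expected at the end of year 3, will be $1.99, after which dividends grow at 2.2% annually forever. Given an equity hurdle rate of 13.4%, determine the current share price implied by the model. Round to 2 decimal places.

$13.82

Deferred-dividend DDM. At t=2 the remaining stream is a growing perpetuity with first payment D_3 = 1.99.
V_2 = D_3/(r−g) = 1.99/(0.134−0.022) = 17.7679
P₀ = V_2/(1+r)^2 = 17.7679/(1+0.134)^2 = 13.8168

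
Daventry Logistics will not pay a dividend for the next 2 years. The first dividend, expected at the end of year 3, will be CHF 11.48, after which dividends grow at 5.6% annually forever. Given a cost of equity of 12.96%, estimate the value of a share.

CHF 122.24

Deferred-dividend DDM. At t=2 the remaining stream is a growing perpetuity with first payment D_3 = 11.48.
V_2 = D_3/(r−g) = 11.48/(0.1296−0.056) = 155.9783
P₀ = V_2/(1+r)^2 = 155.9783/(1+0.1296)^2 = 122.2404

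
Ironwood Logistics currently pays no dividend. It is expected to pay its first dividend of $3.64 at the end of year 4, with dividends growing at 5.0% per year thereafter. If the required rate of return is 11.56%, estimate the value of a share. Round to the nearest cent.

$39.96

Deferred-dividend DDM. At t=3 the remaining stream is a growing perpetuity with first payment D_4 = 3.64.
V_3 = D_4/(r−g) = 3.64/(0.1156−0.05) = 55.4878
P₀ = V_3/(1+r)^3 = 55.4878/(1+0.1156)^3 = 39.9643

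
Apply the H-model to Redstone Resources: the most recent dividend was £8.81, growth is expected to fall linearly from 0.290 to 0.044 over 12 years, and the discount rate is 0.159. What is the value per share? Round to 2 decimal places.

H-model: P₀ = D₀[(1+g_L) + H(g_S−g_L)]/(r−g_L), with H = 12/2 = 6.
P₀ = 8.81 × [(1+0.044) + 6×(0.29−0.044)] / (0.159−0.044)
   = 8.81 × 2.5200 / 0.115 = 193.0539

£193.05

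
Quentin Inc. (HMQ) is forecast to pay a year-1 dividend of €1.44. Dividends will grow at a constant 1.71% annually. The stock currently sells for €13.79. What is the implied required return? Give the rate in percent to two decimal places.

12.15%

Rearranging the constant-growth DDM: r = D₁/P₀ + g.
r = 1.4400 / 13.79 + 0.0171 = 0.10442 + 0.0171 = 0.12152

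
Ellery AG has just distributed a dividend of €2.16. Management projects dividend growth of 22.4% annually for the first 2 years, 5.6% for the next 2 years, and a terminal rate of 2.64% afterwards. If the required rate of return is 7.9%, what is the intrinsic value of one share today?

Three-stage DDM. Project D₁…D_4; terminal Gordon value at t=4 with g = 0.0264; discount at r = 0.079.
D_1 = 2.6438
D_2 = 3.2361
D_3 = 3.4173
D_4 = 3.6086
TV_4 = 3.7039/(0.079−0.0264) = 70.4166
P₀ = Σ Dₜ/(1+r)ᵗ + TV_4/(1+r)^4 = 62.5629

€62.56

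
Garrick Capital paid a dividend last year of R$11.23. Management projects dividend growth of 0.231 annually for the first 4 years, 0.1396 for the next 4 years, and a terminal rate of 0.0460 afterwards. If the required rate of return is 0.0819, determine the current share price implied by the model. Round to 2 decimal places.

Three-stage DDM. Project D₁…D_8; terminal Gordon value at t=8 with g = 0.046; discount at r = 0.0819.
D_1 = 13.8241
D_2 = 17.0175
D_3 = 20.9485
D_4 = 25.7877
D_5 = 29.3876
D_6 = 33.4901
D_7 = 38.1654
D_8 = 43.4932
TV_8 = 45.4939/(0.0819−0.046) = 1267.2403
P₀ = Σ Dₜ/(1+r)ᵗ + TV_8/(1+r)^8 = 823.6463

R$823.65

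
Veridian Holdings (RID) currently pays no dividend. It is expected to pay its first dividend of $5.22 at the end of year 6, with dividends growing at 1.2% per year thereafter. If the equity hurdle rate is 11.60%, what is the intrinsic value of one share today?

$28.99

Deferred-dividend DDM. At t=5 the remaining stream is a growing perpetuity with first payment D_6 = 5.22.
V_5 = D_6/(r−g) = 5.22/(0.116−0.012) = 50.1923
P₀ = V_5/(1+r)^5 = 50.1923/(1+0.116)^5 = 28.9945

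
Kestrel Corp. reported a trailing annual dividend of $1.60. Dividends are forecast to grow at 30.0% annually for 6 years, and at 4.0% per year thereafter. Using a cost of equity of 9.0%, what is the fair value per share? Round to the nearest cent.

$114.38

Two-stage DDM. Project D₁…D_6 at 0.3, terminal growth 0.04, discount at r = 0.09.
D_1 = 2.0800
D_2 = 2.7040
D_3 = 3.5152
D_4 = 4.5698
D_5 = 5.9407
D_6 = 7.7229
Terminal value at t=6: TV = D_7/(r−g) = 8.0318/(0.09−0.04) = 160.6362
P₀ = 2.0800/(1+0.09)^1 + 2.7040/(1+0.09)^2 + 3.5152/(1+0.09)^3 + 4.5698/(1+0.09)^4 + 5.9407/(1+0.09)^5 + 7.7229/(1+0.09)^6 + 160.6362/(1+0.09)^6 = 114.3839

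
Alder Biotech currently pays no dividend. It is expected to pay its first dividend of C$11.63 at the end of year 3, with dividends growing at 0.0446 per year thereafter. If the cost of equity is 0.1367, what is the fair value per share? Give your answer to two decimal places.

Deferred-dividend DDM. At t=2 the remaining stream is a growing perpetuity with first payment D_3 = 11.63.
V_2 = D_3/(r−g) = 11.63/(0.1367−0.0446) = 126.2758
P₀ = V_2/(1+r)^2 = 126.2758/(1+0.1367)^2 = 97.7301

C$97.73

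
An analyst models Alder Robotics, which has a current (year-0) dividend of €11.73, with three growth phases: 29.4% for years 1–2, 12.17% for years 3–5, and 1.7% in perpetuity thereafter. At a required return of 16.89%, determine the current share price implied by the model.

€152.15

Three-stage DDM. Project D₁…D_5; terminal Gordon value at t=5 with g = 0.017; discount at r = 0.1689.
D_1 = 15.1786
D_2 = 19.6411
D_3 = 22.0315
D_4 = 24.7127
D_5 = 27.7202
TV_5 = 28.1915/(0.1689−0.017) = 185.5923
P₀ = Σ Dₜ/(1+r)ᵗ + TV_5/(1+r)^5 = 152.1457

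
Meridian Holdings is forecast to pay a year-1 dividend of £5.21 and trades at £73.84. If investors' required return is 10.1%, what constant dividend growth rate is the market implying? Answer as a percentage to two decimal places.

From P₀ = D₁/(r − g), the implied growth is g = r − D₁/P₀.
g = 0.101 − 5.21/73.84 = 0.101 − 0.07056 = 0.03044

3.04%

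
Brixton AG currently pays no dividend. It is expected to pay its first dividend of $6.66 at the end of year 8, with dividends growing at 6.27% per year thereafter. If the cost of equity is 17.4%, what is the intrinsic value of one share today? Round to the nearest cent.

$19.47

Deferred-dividend DDM. At t=7 the remaining stream is a growing perpetuity with first payment D_8 = 6.66.
V_7 = D_8/(r−g) = 6.66/(0.174−0.0627) = 59.8383
P₀ = V_7/(1+r)^7 = 59.8383/(1+0.174)^7 = 19.4672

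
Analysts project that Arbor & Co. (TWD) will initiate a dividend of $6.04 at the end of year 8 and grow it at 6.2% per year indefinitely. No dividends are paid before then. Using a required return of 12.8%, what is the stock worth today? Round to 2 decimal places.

Deferred-dividend DDM. At t=7 the remaining stream is a growing perpetuity with first payment D_8 = 6.04.
V_7 = D_8/(r−g) = 6.04/(0.128−0.062) = 91.5152
P₀ = V_7/(1+r)^7 = 91.5152/(1+0.128)^7 = 39.3849

$39.38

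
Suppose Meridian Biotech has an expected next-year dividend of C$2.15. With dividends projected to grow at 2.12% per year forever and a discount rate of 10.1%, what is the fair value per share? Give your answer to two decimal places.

Gordon growth model: P₀ = D₁/(r − g), with D₁ = 2.15 given directly.
P₀ = 2.1500 / (0.101 − 0.0212) = 2.1500 / 0.0798 = 26.9424

C$26.94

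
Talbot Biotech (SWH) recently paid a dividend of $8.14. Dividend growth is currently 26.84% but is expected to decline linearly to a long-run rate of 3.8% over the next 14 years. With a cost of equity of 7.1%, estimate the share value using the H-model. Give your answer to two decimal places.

$653.86

H-model: P₀ = D₀[(1+g_L) + H(g_S−g_L)]/(r−g_L), with H = 14/2 = 7.
P₀ = 8.14 × [(1+0.038) + 7×(0.2684−0.038)] / (0.071−0.038)
   = 8.14 × 2.6508 / 0.033 = 653.8640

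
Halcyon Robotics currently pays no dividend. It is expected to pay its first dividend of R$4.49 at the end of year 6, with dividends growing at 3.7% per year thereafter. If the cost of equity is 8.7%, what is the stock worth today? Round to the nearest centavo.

R$59.17

Deferred-dividend DDM. At t=5 the remaining stream is a growing perpetuity with first payment D_6 = 4.49.
V_5 = D_6/(r−g) = 4.49/(0.087−0.037) = 89.8000
P₀ = V_5/(1+r)^5 = 89.8000/(1+0.087)^5 = 59.1737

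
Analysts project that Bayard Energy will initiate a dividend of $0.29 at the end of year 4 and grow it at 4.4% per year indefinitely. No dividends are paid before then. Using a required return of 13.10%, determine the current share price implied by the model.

$2.30

Deferred-dividend DDM. At t=3 the remaining stream is a growing perpetuity with first payment D_4 = 0.29.
V_3 = D_4/(r−g) = 0.29/(0.131−0.044) = 3.3333
P₀ = V_3/(1+r)^3 = 3.3333/(1+0.131)^3 = 2.3040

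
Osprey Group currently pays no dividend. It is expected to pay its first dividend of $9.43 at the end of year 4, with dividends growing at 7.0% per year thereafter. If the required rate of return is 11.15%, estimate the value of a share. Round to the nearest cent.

$165.48

Deferred-dividend DDM. At t=3 the remaining stream is a growing perpetuity with first payment D_4 = 9.43.
V_3 = D_4/(r−g) = 9.43/(0.1115−0.07) = 227.2289
P₀ = V_3/(1+r)^3 = 227.2289/(1+0.1115)^3 = 165.4761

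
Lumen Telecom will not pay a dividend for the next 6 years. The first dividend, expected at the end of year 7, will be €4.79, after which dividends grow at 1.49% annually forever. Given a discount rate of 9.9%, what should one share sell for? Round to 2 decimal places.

€32.33

Deferred-dividend DDM. At t=6 the remaining stream is a growing perpetuity with first payment D_7 = 4.79.
V_6 = D_7/(r−g) = 4.79/(0.099−0.0149) = 56.9560
P₀ = V_6/(1+r)^6 = 56.9560/(1+0.099)^6 = 32.3261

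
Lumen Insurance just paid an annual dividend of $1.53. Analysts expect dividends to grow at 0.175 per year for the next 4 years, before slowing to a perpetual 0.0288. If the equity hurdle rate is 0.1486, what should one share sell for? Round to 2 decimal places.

$20.87

Two-stage DDM. Project D₁…D_4 at 0.175, terminal growth 0.0288, discount at r = 0.1486.
D_1 = 1.7978
D_2 = 2.1124
D_3 = 2.4820
D_4 = 2.9164
Terminal value at t=4: TV = D_5/(r−g) = 3.0004/(0.1486−0.0288) = 25.0448
P₀ = 1.7978/(1+0.1486)^1 + 2.1124/(1+0.1486)^2 + 2.4820/(1+0.1486)^3 + 2.9164/(1+0.1486)^4 + 25.0448/(1+0.1486)^4 = 20.8692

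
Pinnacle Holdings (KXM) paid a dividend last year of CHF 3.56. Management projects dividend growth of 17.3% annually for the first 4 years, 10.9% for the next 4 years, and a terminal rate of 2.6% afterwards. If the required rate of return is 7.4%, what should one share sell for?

Three-stage DDM. Project D₁…D_8; terminal Gordon value at t=8 with g = 0.026; discount at r = 0.074.
D_1 = 4.1759
D_2 = 4.8983
D_3 = 5.7457
D_4 = 6.7397
D_5 = 7.4744
D_6 = 8.2891
D_7 = 9.1926
D_8 = 10.1946
TV_8 = 10.4596/(0.074−0.026) = 217.9086
P₀ = Σ Dₜ/(1+r)ᵗ + TV_8/(1+r)^8 = 162.9007

CHF 162.90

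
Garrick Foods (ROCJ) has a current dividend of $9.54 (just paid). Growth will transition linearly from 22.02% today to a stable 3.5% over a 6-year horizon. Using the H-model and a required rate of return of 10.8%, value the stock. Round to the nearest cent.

$207.87

H-model: P₀ = D₀[(1+g_L) + H(g_S−g_L)]/(r−g_L), with H = 6/2 = 3.
P₀ = 9.54 × [(1+0.035) + 3×(0.2202−0.035)] / (0.108−0.035)
   = 9.54 × 1.5906 / 0.073 = 207.8675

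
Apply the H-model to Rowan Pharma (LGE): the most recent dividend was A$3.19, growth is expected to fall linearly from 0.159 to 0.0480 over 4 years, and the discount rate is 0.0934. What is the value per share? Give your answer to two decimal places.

H-model: P₀ = D₀[(1+g_L) + H(g_S−g_L)]/(r−g_L), with H = 4/2 = 2.
P₀ = 3.19 × [(1+0.048) + 2×(0.159−0.048)] / (0.0934−0.048)
   = 3.19 × 1.2700 / 0.0454 = 89.2357

A$89.24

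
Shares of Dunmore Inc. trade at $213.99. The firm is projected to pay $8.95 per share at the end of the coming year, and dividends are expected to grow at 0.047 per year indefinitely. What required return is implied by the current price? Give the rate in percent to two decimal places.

Rearranging the constant-growth DDM: r = D₁/P₀ + g.
r = 8.9500 / 213.99 + 0.047 = 0.04182 + 0.047 = 0.08882

8.88%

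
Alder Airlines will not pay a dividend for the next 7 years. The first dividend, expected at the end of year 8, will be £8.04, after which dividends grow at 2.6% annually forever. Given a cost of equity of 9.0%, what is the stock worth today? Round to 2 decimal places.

£68.72

Deferred-dividend DDM. At t=7 the remaining stream is a growing perpetuity with first payment D_8 = 8.04.
V_7 = D_8/(r−g) = 8.04/(0.09−0.026) = 125.6250
P₀ = V_7/(1+r)^7 = 125.6250/(1+0.09)^7 = 68.7212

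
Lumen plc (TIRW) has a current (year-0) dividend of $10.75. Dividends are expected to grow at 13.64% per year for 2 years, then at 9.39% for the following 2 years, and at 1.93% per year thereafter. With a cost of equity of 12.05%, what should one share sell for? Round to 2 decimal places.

Three-stage DDM. Project D₁…D_4; terminal Gordon value at t=4 with g = 0.0193; discount at r = 0.1205.
D_1 = 12.2163
D_2 = 13.8826
D_3 = 15.1862
D_4 = 16.6122
TV_4 = 16.9328/(0.1205−0.0193) = 167.3199
P₀ = Σ Dₜ/(1+r)ᵗ + TV_4/(1+r)^4 = 149.4382

$149.44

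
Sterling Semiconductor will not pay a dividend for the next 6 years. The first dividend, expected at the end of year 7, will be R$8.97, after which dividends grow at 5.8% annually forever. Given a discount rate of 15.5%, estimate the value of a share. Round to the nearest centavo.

R$38.95

Deferred-dividend DDM. At t=6 the remaining stream is a growing perpetuity with first payment D_7 = 8.97.
V_6 = D_7/(r−g) = 8.97/(0.155−0.058) = 92.4742
P₀ = V_6/(1+r)^6 = 92.4742/(1+0.155)^6 = 38.9519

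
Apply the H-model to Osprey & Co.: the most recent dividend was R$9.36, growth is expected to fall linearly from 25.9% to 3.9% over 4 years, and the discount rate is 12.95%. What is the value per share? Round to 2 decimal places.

R$152.97

H-model: P₀ = D₀[(1+g_L) + H(g_S−g_L)]/(r−g_L), with H = 4/2 = 2.
P₀ = 9.36 × [(1+0.039) + 2×(0.259−0.039)] / (0.1295−0.039)
   = 9.36 × 1.4790 / 0.0905 = 152.9662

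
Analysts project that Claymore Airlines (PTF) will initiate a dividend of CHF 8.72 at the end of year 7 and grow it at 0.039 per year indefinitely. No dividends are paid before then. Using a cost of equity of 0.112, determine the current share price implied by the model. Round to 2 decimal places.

Deferred-dividend DDM. At t=6 the remaining stream is a growing perpetuity with first payment D_7 = 8.72.
V_6 = D_7/(r−g) = 8.72/(0.112−0.039) = 119.4521
P₀ = V_6/(1+r)^6 = 119.4521/(1+0.112)^6 = 63.1779

CHF 63.18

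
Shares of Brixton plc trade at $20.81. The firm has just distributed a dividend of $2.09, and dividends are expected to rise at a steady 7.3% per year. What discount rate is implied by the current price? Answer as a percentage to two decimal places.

18.08%

Rearranging the constant-growth DDM: r = D₁/P₀ + g.
D₁ = 2.09 × (1 + 0.073) = 2.2426.
r = 2.2426 / 20.81 + 0.073 = 0.10776 + 0.073 = 0.18076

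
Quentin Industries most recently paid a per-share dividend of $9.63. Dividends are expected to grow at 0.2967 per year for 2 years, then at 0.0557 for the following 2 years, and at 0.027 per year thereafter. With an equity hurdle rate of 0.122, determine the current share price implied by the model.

Three-stage DDM. Project D₁…D_4; terminal Gordon value at t=4 with g = 0.027; discount at r = 0.122.
D_1 = 12.4872
D_2 = 16.1922
D_3 = 17.0941
D_4 = 18.0462
TV_4 = 18.5335/(0.122−0.027) = 195.0892
P₀ = Σ Dₜ/(1+r)ᵗ + TV_4/(1+r)^4 = 170.5822

$170.58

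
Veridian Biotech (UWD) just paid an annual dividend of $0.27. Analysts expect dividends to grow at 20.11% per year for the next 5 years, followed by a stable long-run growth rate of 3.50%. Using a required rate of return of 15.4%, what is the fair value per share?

$4.39

Two-stage DDM. Project D₁…D_5 at 0.2011, terminal growth 0.035, discount at r = 0.154.
D_1 = 0.3243
D_2 = 0.3895
D_3 = 0.4678
D_4 = 0.5619
D_5 = 0.6749
Terminal value at t=5: TV = D_6/(r−g) = 0.6986/(0.154−0.035) = 5.8702
P₀ = 0.3243/(1+0.154)^1 + 0.3895/(1+0.154)^2 + 0.4678/(1+0.154)^3 + 0.5619/(1+0.154)^4 + 0.6749/(1+0.154)^5 + 5.8702/(1+0.154)^5 = 4.3929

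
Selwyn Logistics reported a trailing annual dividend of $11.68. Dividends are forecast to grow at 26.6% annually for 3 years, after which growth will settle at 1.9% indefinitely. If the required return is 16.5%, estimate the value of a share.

$146.09

Two-stage DDM. Project D₁…D_3 at 0.266, terminal growth 0.019, discount at r = 0.165.
D_1 = 14.7869
D_2 = 18.7202
D_3 = 23.6998
Terminal value at t=3: TV = D_4/(r−g) = 24.1501/(0.165−0.019) = 165.4113
P₀ = 14.7869/(1+0.165)^1 + 18.7202/(1+0.165)^2 + 23.6998/(1+0.165)^3 + 165.4113/(1+0.165)^3 = 146.0878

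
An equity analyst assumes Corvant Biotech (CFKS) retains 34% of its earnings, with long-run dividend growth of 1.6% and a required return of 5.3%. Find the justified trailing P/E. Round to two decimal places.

Payout ratio b = 1 − 0.34 = 0.66.
Justified trailing P/E = b(1+g)/(r−g) = 0.66×(1+0.016)/(0.053−0.016) = 18.1232

18.12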